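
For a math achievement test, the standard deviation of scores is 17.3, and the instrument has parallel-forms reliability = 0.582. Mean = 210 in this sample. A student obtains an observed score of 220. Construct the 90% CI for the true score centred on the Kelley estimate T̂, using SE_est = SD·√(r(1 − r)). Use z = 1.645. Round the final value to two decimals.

[201.78, 229.86]

Estimated true score = 0.582·220 + (1 − 0.582)·210 ≃ 215.820
SE_est = SD · √(r(1 − r)) = 17.300 · √0.243 ≃ 17.300 · 0.493 ≃ 8.533
90% CI: 215.820 ± 14.037 ≃ (201.783, 229.857)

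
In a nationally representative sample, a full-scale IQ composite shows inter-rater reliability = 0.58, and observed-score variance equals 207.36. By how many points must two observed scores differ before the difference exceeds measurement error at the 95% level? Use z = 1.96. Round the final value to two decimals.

25.87

SD = √207.36 = 14.4000
SEM = 14.4000 · √(1 − 0.5800) = 14.4000 · √0.4200 ≈ 14.4000 · 0.6481 ≈ 9.3323
Standard error of the difference = 9.3323·√2 ≈ 13.1978
Minimum reliable difference = 1.96 · SE_diff ≈ 1.96 · 13.1978 ≈ 25.8677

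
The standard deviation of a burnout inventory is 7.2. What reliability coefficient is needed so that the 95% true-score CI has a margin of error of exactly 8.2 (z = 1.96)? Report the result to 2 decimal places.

SEM needed = half-width / z = 8.2/1.96 ≈ 4.18367
r = 1 − (4.18367/7.2)² ≈ 1 − 0.33764 ≈ 0.66236

0.66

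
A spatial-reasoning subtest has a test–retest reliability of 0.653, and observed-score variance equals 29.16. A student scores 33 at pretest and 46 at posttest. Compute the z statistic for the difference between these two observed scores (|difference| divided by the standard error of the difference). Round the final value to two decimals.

2.89

SD = √29.16 ≈ 5.40000
SEM = 5.40000×√(1 − 0.65300) ≈ 3.18096
SE_diff = √2 × SEM ≈ 4.49856
z = 13 / 4.49856 ≈ 2.88981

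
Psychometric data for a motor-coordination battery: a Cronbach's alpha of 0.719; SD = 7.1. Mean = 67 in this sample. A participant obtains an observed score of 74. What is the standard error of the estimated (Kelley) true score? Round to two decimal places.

3.19

SE_est = SD · √(r(1 − r)) = 7.10000 · √0.20204 ≈ 7.10000 · 0.44949 ≈ 3.19136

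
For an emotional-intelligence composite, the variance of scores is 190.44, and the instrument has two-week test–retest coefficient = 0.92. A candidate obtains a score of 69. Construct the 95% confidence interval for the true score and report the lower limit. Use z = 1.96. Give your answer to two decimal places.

σ = 190.44^(1/2) = 13.80000
SEM = 13.80000×√(1 − 0.92000) ≃ 3.90323
Half-width = 1.96×3.90323 ≃ 7.65033
Lower bound: 69 − 7.65033 = 61.34967

61.35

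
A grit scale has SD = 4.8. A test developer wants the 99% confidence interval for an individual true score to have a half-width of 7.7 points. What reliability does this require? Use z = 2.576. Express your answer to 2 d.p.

0.61

Required SEM = 7.7 / 2.576 ≃ 2.9891
r = 1 − (SEM / SD)² = 1 − (2.9891 / 4.8)² ≃ 1 − 0.3878 ≃ 0.6122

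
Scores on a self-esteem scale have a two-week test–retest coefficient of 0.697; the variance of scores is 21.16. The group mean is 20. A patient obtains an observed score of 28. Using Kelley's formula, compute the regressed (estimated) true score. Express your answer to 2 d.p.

25.58

T̂ = r·X + (1 − r)·M = 0.69700×28 + 0.30300×20 = 19.51600 + 6.06000 ≃ 25.57600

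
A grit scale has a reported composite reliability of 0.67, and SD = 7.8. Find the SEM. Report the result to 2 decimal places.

SEM = 7.8000×√(1 − 0.6700) ≈ 4.4808

4.48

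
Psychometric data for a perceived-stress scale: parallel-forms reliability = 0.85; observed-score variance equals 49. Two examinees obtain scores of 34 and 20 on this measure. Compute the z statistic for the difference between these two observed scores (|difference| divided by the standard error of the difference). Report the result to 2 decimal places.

3.65

σ = 49^(1/2) = 7.0000
SEM = 7.0000*√(1 − 0.8500) ≃ 2.7111
Standard error of the difference = 2.7111·√2 ≃ 3.8341
z = |34 − 20| / 3.8341 = 14 / 3.8341 ≃ 3.6515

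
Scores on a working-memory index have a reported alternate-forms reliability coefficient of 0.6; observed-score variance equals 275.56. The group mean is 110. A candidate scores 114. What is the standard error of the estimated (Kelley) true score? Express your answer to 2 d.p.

σ = 275.56^(1/2) = 16.6000
SE_est = 16.6000·√[r(1 − r)] ≈ 8.1323

8.13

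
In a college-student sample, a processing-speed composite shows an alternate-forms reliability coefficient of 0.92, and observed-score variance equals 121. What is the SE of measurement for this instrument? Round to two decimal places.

3.11

SD = √121 = 11.000
The standard error of measurement is 11.000×√(1 − 0.920) ≈ 11.000×0.283 ≈ 3.111.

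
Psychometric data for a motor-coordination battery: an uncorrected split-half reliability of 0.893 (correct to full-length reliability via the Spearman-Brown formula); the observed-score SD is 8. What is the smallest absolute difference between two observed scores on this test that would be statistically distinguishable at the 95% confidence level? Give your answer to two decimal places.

5.27

Full-length reliability (Spearman-Brown) = 2(0.893)/(1+0.893) ≈ 0.943
The standard error of measurement is 8.000×√(1 − 0.943) ≈ 8.000×0.238 ≈ 1.902.
SE_diff = √2 × SEM ≈ 2.690
Smallest detectable difference = 1.96×2.690 ≈ 5.272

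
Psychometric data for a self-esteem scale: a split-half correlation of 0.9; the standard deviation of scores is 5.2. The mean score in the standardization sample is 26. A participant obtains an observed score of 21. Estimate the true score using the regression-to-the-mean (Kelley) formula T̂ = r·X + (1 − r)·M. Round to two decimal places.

21.26

Full-length reliability (Spearman-Brown) = 2(0.9)/(1+0.9) ≈ 0.947
Estimated true score = 0.947·21 + (1 − 0.947)·26 ≈ 21.263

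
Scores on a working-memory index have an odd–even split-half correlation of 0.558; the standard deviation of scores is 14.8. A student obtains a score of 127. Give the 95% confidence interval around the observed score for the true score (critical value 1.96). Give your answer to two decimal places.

[111.55, 142.45]

Spearman-Brown: r = 2(0.558) / (1 + 0.558) = 1.116 / 1.558 ≈ 0.716
SEM = 14.800 * √(1 − 0.716) = 14.800 * √0.284 ≈ 14.800 * 0.533 ≈ 7.883
Margin = 1.96 * 7.883 ≈ 15.451
95% CI: 127 ± 15.451 = [111.549, 142.451]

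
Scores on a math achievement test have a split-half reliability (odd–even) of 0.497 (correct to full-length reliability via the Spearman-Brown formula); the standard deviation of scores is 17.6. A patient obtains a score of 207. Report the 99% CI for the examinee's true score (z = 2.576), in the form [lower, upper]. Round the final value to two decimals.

r_full = 2·0.497 / (1 + 0.497) ≈ 0.664
The standard error of measurement is 17.600×√(1 − 0.664) ≈ 17.600×0.580 ≈ 10.202.
Half-width = 2.576×10.202 ≈ 26.280
99% CI: 207 ± 26.280 = [180.720, 233.280]

[180.72, 233.28]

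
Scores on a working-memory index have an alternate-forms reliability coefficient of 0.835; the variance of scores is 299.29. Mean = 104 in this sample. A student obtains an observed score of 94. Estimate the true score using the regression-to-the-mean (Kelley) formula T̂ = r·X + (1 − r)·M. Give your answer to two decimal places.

95.65

Estimated true score = 0.835×94 + (1 − 0.835)×104 ≃ 95.650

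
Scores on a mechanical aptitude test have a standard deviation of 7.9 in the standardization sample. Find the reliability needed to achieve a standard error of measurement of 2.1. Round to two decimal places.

Required reliability = 1 − (SEM/SD)² = 1 − 0.071 ≈ 0.929

0.93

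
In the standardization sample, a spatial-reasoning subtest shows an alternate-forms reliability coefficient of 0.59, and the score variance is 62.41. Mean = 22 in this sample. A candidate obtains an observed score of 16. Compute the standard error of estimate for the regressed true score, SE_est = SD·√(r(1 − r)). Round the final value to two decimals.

SD = √62.41 ≃ 7.900
SE_est = 7.900·√[r(1 − r)] ≃ 3.885

3.89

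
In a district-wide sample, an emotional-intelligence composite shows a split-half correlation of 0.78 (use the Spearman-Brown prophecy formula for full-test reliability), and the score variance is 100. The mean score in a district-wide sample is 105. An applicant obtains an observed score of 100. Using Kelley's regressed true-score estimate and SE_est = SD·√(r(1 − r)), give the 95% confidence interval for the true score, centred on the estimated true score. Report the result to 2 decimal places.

SD = √100 = 10.000
r_full = 2·0.78 / (1 + 0.78) ≃ 0.876
T̂ = r·X + (1 − r)·M = 0.876*100 + 0.124*105 ≃ 87.640 + 12.978 ≃ 100.618
SE_est = 10.000·√[r(1 − r)] ≃ 3.291
95% CI: 100.618 ± 6.451 ≃ (94.167, 107.069)

[94.17, 107.07]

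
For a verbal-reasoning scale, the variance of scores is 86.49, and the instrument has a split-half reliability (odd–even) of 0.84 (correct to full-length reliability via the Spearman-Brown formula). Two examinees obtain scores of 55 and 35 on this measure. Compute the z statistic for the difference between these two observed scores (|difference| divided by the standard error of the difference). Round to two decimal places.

5.16

σ = 86.49^(1/2) = 9.300
Full-length reliability (Spearman-Brown) = 2(0.84)/(1+0.84) ≈ 0.913
SEM = 9.300 · √(1 − 0.913) = 9.300 · √0.087 ≈ 9.300 · 0.295 ≈ 2.742
Standard error of the difference = 2.742·√2 ≈ 3.878
z = 20 / 3.878 ≈ 5.157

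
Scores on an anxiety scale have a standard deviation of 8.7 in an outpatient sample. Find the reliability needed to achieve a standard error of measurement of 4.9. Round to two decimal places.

0.68

r = 1 − (SEM / SD)² = 1 − (4.900 / 8.7)² ≈ 1 − 0.317 ≈ 0.683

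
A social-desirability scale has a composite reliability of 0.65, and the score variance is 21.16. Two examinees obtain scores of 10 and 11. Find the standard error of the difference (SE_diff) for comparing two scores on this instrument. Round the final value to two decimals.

SD = √21.16 ≈ 4.600
SEM = 4.600 × √(1 − 0.650) = 4.600 × √0.350 ≈ 4.600 × 0.592 ≈ 2.721
Standard error of the difference = 2.721·√2 ≈ 3.849

3.85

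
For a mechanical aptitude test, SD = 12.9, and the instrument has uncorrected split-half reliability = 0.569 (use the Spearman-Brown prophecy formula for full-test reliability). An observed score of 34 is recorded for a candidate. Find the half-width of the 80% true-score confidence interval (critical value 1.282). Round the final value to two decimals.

8.67

Spearman-Brown: r = 2(0.569) / (1 + 0.569) = 1.13800 / 1.56900 ≃ 0.72530
SEM = 12.90000 × √(1 − 0.72530) = 12.90000 × √0.27470 ≃ 12.90000 × 0.52412 ≃ 6.76109
Margin = 1.282 × 6.76109 ≃ 8.66772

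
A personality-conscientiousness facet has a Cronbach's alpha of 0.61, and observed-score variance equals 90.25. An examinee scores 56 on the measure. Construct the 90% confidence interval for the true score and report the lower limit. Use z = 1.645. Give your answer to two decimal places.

SD = √90.25 ≈ 9.500
The standard error of measurement is 9.500*√(1 − 0.610) ≈ 9.500*0.624 ≈ 5.933.
Margin = 1.645 * 5.933 ≈ 9.759
Lower limit = 56 − 9.759 ≈ 46.241

46.24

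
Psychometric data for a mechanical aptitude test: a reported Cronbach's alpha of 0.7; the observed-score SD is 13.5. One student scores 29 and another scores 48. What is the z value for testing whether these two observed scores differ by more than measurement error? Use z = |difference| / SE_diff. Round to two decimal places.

1.82

SEM = 13.50000 * √(1 − 0.70000) = 13.50000 * √0.30000 ≈ 13.50000 * 0.54772 ≈ 7.39425
Standard error of the difference = 7.39425·√2 ≈ 10.45706
z = |29 − 48| / 10.45706 = 19 / 10.45706 ≈ 1.81696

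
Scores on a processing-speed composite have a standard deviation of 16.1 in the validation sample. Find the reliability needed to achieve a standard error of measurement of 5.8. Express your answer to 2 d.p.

0.87

r = 1 − (5.8000/16.1)² ≈ 1 − 0.1298 ≈ 0.8702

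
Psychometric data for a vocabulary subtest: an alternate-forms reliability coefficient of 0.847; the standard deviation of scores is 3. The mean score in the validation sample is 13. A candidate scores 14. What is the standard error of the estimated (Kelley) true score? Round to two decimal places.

1.08

SE_est = SD * √(r(1 − r)) = 3.0000 * √0.1296 ≈ 3.0000 * 0.3600 ≈ 1.0800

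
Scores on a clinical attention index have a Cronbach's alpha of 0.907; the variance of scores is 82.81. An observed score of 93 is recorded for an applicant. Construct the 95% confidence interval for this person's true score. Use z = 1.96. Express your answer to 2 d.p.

[87.56, 98.44]

SD = √82.81 ≈ 9.1000
SEM = 9.1000 · √(1 − 0.9070) = 9.1000 · √0.0930 ≈ 9.1000 · 0.3050 ≈ 2.7751
1.96 · SEM ≈ 5.4392
Interval: (87.5608, 98.4392)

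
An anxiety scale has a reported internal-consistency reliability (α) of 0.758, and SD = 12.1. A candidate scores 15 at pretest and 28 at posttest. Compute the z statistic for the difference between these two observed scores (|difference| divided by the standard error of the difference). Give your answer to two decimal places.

SEM = 12.100 * √(1 − 0.758) = 12.100 * √0.242 ≈ 12.100 * 0.492 ≈ 5.952
SE_diff = SEM * √2 ≈ 5.952 * 1.414 ≈ 8.418
z = 13 / 8.418 ≈ 1.544

1.54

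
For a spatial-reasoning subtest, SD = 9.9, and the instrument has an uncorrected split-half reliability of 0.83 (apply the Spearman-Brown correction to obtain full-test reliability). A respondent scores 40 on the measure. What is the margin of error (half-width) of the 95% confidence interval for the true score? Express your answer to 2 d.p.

5.91

r_full = 2·0.83 / (1 + 0.83) ≃ 0.9071
SEM = 9.9000 × √(1 − 0.9071) = 9.9000 × √0.0929 ≃ 9.9000 × 0.3048 ≃ 3.0174
Half-width = 1.96×3.0174 ≃ 5.9141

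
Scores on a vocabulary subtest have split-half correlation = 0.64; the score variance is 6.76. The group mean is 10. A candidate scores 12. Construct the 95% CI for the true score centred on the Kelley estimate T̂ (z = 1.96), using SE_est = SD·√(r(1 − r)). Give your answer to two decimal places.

[9.45, 13.67]

SD = √6.76 ≃ 2.6000
Spearman-Brown: r = 2(0.64) / (1 + 0.64) = 1.2800 / 1.6400 ≃ 0.7805
T̂ = 0.7805(12) + 0.2195(10) ≃ 11.5610
SE_est = SD × √(r(1 − r)) = 2.6000 × √0.1713 ≃ 2.6000 × 0.4139 ≃ 1.0762
CI = 11.5610 ± 1.96 × 1.0762 → [9.4517, 13.6703]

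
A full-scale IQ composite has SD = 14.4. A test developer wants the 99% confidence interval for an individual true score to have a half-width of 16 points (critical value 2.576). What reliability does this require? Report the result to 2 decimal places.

Required SEM = 16 / 2.576 ≃ 6.2112
r = 1 − (6.2112/14.4)² ≃ 1 − 0.1860 ≃ 0.8140

0.81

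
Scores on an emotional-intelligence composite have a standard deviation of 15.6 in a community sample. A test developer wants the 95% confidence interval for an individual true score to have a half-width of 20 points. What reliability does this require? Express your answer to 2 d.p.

0.57

SEM needed = half-width / z = 20/1.96 ≈ 10.204
r = 1 − (SEM / SD)² = 1 − (10.204 / 15.6)² ≈ 1 − 0.428 ≈ 0.572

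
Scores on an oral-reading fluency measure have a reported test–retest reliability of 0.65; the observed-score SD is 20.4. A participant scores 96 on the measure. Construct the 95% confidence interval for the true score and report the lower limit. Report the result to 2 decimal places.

72.35

The standard error of measurement is 20.4000*√(1 − 0.6500) ≈ 20.4000*0.5916 ≈ 12.0688.
1.96 * SEM ≈ 23.6549
Lower limit = 96 − 23.6549 ≈ 72.3451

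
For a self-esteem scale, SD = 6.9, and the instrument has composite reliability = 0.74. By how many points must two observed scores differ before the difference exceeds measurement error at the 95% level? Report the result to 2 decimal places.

SEM = 6.9000 · √(1 − 0.7400) = 6.9000 · √0.2600 ≈ 6.9000 · 0.5099 ≈ 3.5183
Standard error of the difference = 3.5183·√2 ≈ 4.9757
Smallest detectable difference = 1.96·4.9757 ≈ 9.7523

9.75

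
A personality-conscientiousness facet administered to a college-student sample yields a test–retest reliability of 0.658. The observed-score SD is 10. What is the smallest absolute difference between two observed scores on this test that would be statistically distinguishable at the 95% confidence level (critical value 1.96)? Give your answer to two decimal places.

The standard error of measurement is 10.0000·√(1 − 0.6580) ≃ 10.0000·0.5848 ≃ 5.8481.
SE_diff = √2 · SEM ≃ 8.2704
Minimum reliable difference = 1.96 · SE_diff ≃ 1.96 · 8.2704 ≃ 16.2100

16.21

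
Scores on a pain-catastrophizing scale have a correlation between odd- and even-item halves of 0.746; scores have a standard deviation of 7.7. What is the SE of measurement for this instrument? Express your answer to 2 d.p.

2.94

Full-length reliability (Spearman-Brown) = 2(0.746)/(1+0.746) ≈ 0.85452
SEM = 7.70000*√(1 − 0.85452) ≈ 2.93688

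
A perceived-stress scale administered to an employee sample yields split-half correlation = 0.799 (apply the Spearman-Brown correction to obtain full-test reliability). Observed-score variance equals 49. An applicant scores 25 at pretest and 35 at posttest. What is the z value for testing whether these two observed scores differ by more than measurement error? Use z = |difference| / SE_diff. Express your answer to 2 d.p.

SD = √49 = 7.0000
r_full = 2·0.799 / (1 + 0.799) ≈ 0.8883
SEM = 7.0000·√(1 − 0.8883) ≈ 2.3398
SE_diff = √2 · SEM ≈ 3.3090
z = 10 / 3.3090 ≈ 3.0221

3.02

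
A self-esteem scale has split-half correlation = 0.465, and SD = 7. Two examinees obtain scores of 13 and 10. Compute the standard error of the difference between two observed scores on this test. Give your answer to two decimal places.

r_full = 2·0.465 / (1 + 0.465) ≈ 0.6348
SEM = 7.0000×√(1 − 0.6348) ≈ 4.2302
SE_diff = SEM × √2 ≈ 4.2302 × 1.4142 ≈ 5.9823

5.98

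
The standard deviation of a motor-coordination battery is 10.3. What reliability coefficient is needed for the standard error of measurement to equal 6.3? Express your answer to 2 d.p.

r = 1 − (6.300/10.3)² ≈ 1 − 0.374 ≈ 0.626

0.63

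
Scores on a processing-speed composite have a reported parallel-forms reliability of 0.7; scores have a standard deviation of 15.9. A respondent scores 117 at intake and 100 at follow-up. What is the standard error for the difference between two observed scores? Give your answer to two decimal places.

SEM = 15.90000*√(1 − 0.70000) ≈ 8.70879
Standard error of the difference = 8.70879·√2 ≈ 12.31609

12.32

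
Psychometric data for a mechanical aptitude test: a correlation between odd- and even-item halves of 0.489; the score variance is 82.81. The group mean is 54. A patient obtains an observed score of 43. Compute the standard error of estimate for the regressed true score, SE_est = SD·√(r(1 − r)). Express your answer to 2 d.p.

SD = √82.81 = 9.100
Spearman-Brown: r = 2(0.489) / (1 + 0.489) = 0.978 / 1.489 ≈ 0.657
SE_est = 9.100×√(0.657×0.343) ≈ 4.320

4.32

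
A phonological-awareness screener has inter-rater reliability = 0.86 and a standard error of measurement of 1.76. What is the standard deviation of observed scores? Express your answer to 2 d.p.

4.70

SD = SEM / √(1 − r) = 1.76 / √0.140 ≈ 1.76 / 0.374 ≈ 4.704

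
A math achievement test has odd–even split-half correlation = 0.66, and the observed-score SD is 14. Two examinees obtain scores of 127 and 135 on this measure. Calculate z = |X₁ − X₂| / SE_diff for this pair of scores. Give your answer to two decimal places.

r_full = 2·0.66 / (1 + 0.66) ≃ 0.795
SEM = 14.000×√(1 − 0.795) ≃ 6.336
SE_diff = SEM × √2 ≃ 6.336 × 1.414 ≃ 8.960
z = 8 / 8.960 ≃ 0.893

0.89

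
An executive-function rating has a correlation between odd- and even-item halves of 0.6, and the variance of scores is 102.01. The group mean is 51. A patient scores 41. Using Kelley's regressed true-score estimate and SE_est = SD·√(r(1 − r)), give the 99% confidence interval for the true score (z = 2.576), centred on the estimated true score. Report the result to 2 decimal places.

σ = 102.01^(1/2) = 10.1000
Full-length reliability (Spearman-Brown) = 2(0.6)/(1+0.6) ≈ 0.7500
T̂ = 0.7500(41) + 0.2500(51) ≈ 43.5000
SE_est = SD * √(r(1 − r)) = 10.1000 * √0.1875 ≈ 10.1000 * 0.4330 ≈ 4.3734
CI = 43.5000 ± 2.576 * 4.3734 → [32.2340, 54.7660]

[32.23, 54.77]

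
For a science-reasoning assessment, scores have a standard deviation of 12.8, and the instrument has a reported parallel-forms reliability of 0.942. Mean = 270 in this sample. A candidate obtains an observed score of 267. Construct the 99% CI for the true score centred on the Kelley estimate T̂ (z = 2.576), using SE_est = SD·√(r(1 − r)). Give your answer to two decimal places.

Estimated true score = 0.942·267 + (1 − 0.942)·270 ≈ 267.174
SE_est = SD · √(r(1 − r)) = 12.800 · √0.055 ≈ 12.800 · 0.234 ≈ 2.992
99% CI: 267.174 ± 7.707 ≈ (259.467, 274.881)

[259.47, 274.88]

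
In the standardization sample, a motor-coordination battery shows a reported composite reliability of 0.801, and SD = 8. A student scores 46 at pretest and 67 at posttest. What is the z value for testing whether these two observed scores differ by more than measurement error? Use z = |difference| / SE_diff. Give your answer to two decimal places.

SEM = 8.00000·√(1 − 0.80100) ≈ 3.56875
SE_diff = √2 · SEM ≈ 5.04698
z = |46 − 67| / 5.04698 = 21 / 5.04698 ≈ 4.16090

4.16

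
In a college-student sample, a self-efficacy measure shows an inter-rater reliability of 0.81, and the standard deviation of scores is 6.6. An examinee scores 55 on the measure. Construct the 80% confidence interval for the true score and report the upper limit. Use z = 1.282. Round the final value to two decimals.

58.69

SEM = 6.6000*√(1 − 0.8100) ≃ 2.8769
1.282 * SEM ≃ 3.6882
Upper limit = 55 + 3.6882 ≃ 58.6882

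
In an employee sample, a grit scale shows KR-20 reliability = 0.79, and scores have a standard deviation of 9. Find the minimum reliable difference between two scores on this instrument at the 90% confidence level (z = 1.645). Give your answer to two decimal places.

The standard error of measurement is 9.0000·√(1 − 0.7900) ≈ 9.0000·0.4583 ≈ 4.1243.
SE_diff = √2 · SEM ≈ 5.8327
Minimum reliable difference = 1.645 · SE_diff ≈ 1.645 · 5.8327 ≈ 9.5947

9.59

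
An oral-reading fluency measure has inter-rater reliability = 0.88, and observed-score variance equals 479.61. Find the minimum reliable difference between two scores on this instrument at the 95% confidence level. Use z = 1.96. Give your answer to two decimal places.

21.03

SD = √479.61 = 21.900
The standard error of measurement is 21.900×√(1 − 0.880) ≈ 21.900×0.346 ≈ 7.586.
Standard error of the difference = 7.586·√2 ≈ 10.729
Smallest detectable difference = 1.96×10.729 ≈ 21.028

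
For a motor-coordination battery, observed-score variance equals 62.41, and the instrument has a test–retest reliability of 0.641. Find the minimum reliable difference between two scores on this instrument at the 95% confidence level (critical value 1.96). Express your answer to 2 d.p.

13.12

SD = √62.41 ≈ 7.9000
SEM = 7.9000 * √(1 − 0.6410) = 7.9000 * √0.3590 ≈ 7.9000 * 0.5992 ≈ 4.7334
SE_diff = √2 * SEM ≈ 6.6941
Minimum reliable difference = 1.96 * SE_diff ≈ 1.96 * 6.6941 ≈ 13.1203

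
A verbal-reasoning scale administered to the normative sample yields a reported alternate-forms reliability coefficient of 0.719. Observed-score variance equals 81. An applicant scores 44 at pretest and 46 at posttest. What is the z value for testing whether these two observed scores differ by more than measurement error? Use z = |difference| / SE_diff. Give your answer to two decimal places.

0.30

σ = 81^(1/2) = 9.0000
SEM = 9.0000×√(1 − 0.7190) ≈ 4.7708
Standard error of the difference = 4.7708·√2 ≈ 6.7470
z = |44 − 46| / 6.7470 = 2 / 6.7470 ≈ 0.2964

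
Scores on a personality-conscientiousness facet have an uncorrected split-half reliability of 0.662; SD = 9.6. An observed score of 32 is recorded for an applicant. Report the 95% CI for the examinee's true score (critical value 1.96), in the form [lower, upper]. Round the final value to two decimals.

[23.51, 40.49]

Spearman-Brown: r = 2(0.662) / (1 + 0.662) = 1.3240 / 1.6620 ≈ 0.7966
SEM = 9.6000 · √(1 − 0.7966) = 9.6000 · √0.2034 ≈ 9.6000 · 0.4510 ≈ 4.3293
Margin = 1.96 · 4.3293 ≈ 8.4854
Interval: (23.5146, 40.4854)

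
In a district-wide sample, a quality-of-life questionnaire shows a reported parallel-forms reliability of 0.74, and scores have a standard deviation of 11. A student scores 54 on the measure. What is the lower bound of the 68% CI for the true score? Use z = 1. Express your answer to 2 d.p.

SEM = 11.0000 · √(1 − 0.7400) = 11.0000 · √0.2600 ≈ 11.0000 · 0.5099 ≈ 5.6089
Half-width = 1·5.6089 ≈ 5.6089
Lower bound: 54 − 5.6089 = 48.3911

48.39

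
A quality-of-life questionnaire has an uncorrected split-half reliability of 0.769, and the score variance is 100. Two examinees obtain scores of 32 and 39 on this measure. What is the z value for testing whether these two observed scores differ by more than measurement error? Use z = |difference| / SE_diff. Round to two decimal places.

SD = √100 = 10.000
Spearman-Brown: r = 2(0.769) / (1 + 0.769) = 1.538 / 1.769 ≃ 0.869
SEM = 10.000×√(1 − 0.869) ≃ 3.614
SE_diff = √2 × SEM ≃ 5.110
z = |32 − 39| / 5.110 = 7 / 5.110 ≃ 1.370

1.37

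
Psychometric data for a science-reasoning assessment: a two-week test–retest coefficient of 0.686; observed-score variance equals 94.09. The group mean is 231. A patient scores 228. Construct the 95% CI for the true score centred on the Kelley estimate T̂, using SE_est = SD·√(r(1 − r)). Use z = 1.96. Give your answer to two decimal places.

SD = √94.09 ≈ 9.70000
Estimated true score = 0.68600×228 + (1 − 0.68600)×231 ≈ 228.94200
SE_est = SD × √(r(1 − r)) = 9.70000 × √0.21540 ≈ 9.70000 × 0.46412 ≈ 4.50193
95% CI: 228.94200 ± 8.82378 ≈ (220.11822, 237.76578)

[220.12, 237.77]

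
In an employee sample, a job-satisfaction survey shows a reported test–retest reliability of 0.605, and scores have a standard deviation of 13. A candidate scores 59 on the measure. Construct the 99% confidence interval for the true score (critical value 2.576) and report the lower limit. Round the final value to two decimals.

37.95

The standard error of measurement is 13.000·√(1 − 0.605) ≈ 13.000·0.628 ≈ 8.170.
2.576 · SEM ≈ 21.047
Lower limit = 59 − 21.047 ≈ 37.953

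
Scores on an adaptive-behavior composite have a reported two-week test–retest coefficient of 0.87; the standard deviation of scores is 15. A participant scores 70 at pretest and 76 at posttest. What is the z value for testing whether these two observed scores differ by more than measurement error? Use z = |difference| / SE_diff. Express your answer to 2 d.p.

0.78

The standard error of measurement is 15.0000*√(1 − 0.8700) ≈ 15.0000*0.3606 ≈ 5.4083.
SE_diff = SEM * √2 ≈ 5.4083 * 1.4142 ≈ 7.6485
z = |70 − 76| / 7.6485 = 6 / 7.6485 ≈ 0.7845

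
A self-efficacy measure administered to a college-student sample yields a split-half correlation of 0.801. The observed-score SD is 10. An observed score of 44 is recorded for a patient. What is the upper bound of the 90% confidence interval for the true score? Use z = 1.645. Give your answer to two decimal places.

Spearman-Brown: r = 2(0.801) / (1 + 0.801) = 1.6020 / 1.8010 ≈ 0.8895
SEM = 10.0000·√(1 − 0.8895) ≈ 3.3241
Half-width = 1.645·3.3241 ≈ 5.4681
Upper limit = 44 + 5.4681 ≈ 49.4681

49.47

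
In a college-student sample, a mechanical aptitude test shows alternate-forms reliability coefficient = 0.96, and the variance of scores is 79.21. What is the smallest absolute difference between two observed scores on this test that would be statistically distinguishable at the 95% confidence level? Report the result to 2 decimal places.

SD = √79.21 = 8.9000
The standard error of measurement is 8.9000·√(1 − 0.9600) ≈ 8.9000·0.2000 ≈ 1.7800.
SE_diff = SEM · √2 ≈ 1.7800 · 1.4142 ≈ 2.5173
Minimum reliable difference = 1.96 · SE_diff ≈ 1.96 · 2.5173 ≈ 4.9339

4.93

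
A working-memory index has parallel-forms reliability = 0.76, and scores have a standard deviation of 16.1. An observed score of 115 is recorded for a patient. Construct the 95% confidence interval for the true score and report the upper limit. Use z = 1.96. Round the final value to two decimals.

130.46

SEM = 16.100 × √(1 − 0.760) = 16.100 × √0.240 ≈ 16.100 × 0.490 ≈ 7.887
1.96 × SEM ≈ 15.459
Upper bound: 115 + 15.459 = 130.459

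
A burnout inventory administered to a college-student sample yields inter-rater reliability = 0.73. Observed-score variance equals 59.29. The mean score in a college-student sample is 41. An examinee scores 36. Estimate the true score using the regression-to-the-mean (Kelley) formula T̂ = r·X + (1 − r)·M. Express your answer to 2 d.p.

Estimated true score = 0.7300*36 + (1 − 0.7300)*41 ≈ 37.3500

37.35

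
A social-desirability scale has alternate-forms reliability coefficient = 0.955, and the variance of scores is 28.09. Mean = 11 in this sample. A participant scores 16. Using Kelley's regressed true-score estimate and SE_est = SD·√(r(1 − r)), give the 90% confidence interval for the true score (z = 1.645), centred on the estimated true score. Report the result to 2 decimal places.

[13.97, 17.58]

SD = √28.09 ≃ 5.3000
T̂ = r·X + (1 − r)·M = 0.9550×16 + 0.0450×11 = 15.2800 + 0.4950 ≃ 15.7750
SE_est = 5.3000×√(0.9550×0.0450) ≃ 1.0987
CI = 15.7750 ± 1.645 × 1.0987 → [13.9676, 17.5824]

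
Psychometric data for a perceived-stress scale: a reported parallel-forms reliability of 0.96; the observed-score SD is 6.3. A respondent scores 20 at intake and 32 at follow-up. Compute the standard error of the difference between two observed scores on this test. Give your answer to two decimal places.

1.78

SEM = 6.300·√(1 − 0.960) ≈ 1.260
SE_diff = SEM · √2 ≈ 1.260 · 1.414 ≈ 1.782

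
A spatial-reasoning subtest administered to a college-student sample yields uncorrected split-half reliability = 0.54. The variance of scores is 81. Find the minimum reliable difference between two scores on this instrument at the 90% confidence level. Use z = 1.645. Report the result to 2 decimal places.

11.44

SD = √81 = 9.0000
Full-length reliability (Spearman-Brown) = 2(0.54)/(1+0.54) ≈ 0.7013
SEM = 9.0000*√(1 − 0.7013) ≈ 4.9188
Standard error of the difference = 4.9188·√2 ≈ 6.9563
Minimum reliable difference = 1.645 * SE_diff ≈ 1.645 * 6.9563 ≈ 11.4431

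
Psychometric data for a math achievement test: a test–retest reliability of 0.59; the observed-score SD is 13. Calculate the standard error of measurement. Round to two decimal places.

8.32

SEM = 13.0000·√(1 − 0.5900) ≈ 8.3241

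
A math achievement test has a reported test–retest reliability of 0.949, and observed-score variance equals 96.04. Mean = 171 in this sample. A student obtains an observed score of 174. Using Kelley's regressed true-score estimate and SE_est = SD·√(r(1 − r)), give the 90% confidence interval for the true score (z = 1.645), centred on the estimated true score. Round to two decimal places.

[170.30, 177.39]

SD = √96.04 ≈ 9.800
Estimated true score = 0.949×174 + (1 − 0.949)×171 ≈ 173.847
SE_est = SD × √(r(1 − r)) = 9.800 × √0.048 ≈ 9.800 × 0.220 ≈ 2.156
90% CI: 173.847 ± 3.547 ≈ (170.300, 177.394)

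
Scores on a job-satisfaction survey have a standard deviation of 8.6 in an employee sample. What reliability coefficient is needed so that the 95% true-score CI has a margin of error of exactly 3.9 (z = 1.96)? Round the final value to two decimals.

0.95

Required SEM = 3.9 / 1.96 ≈ 1.9898
r = 1 − (1.9898/8.6)² ≈ 1 − 0.0535 ≈ 0.9465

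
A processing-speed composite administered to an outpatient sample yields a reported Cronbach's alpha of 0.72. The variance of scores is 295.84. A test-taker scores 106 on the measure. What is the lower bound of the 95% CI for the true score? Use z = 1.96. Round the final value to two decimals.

88.16

σ = 295.84^(1/2) = 17.200
SEM = 17.200*√(1 − 0.720) ≈ 9.101
Half-width = 1.96*9.101 ≈ 17.839
Lower limit = 106 − 17.839 ≈ 88.161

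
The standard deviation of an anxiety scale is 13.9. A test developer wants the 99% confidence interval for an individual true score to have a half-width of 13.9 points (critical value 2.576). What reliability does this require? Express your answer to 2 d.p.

SEM needed = half-width / z = 13.9/2.576 ≈ 5.396
Required reliability = 1 − (SEM/SD)² = 1 − 0.151 ≈ 0.849

0.85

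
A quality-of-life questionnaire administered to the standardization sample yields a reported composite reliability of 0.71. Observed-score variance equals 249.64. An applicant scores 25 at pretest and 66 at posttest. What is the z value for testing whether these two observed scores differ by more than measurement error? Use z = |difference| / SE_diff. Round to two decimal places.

3.41

SD = √249.64 ≈ 15.800
SEM = 15.800*√(1 − 0.710) ≈ 8.509
SE_diff = √2 * SEM ≈ 12.033
z = 41 / 12.033 ≈ 3.407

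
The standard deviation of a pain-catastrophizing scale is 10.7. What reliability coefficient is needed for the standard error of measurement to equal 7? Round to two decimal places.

Required reliability = 1 − (SEM/SD)² = 1 − 0.42798 ≈ 0.57202

0.57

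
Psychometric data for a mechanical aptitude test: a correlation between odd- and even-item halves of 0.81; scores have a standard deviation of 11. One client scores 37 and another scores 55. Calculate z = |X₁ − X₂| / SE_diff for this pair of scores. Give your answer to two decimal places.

3.57

Spearman-Brown: r = 2(0.81) / (1 + 0.81) = 1.62000 / 1.81000 ≈ 0.89503
SEM = 11.00000·√(1 − 0.89503) ≈ 3.56394
SE_diff = SEM · √2 ≈ 3.56394 · 1.41421 ≈ 5.04017
z = 18 / 5.04017 ≈ 3.57131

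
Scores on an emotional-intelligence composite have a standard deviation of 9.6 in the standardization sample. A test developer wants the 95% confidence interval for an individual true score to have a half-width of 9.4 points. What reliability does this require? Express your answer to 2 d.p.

Required SEM = 9.4 / 1.96 ≃ 4.7959
r = 1 − (4.7959/9.6)² ≃ 1 − 0.2496 ≃ 0.7504

0.75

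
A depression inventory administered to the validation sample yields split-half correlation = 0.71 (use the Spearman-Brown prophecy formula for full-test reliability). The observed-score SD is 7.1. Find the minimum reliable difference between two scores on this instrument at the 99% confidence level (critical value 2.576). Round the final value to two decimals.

Spearman-Brown: r = 2(0.71) / (1 + 0.71) = 1.420 / 1.710 ≈ 0.830
The standard error of measurement is 7.100*√(1 − 0.830) ≈ 7.100*0.412 ≈ 2.924.
SE_diff = √2 * SEM ≈ 4.135
Smallest detectable difference = 2.576*4.135 ≈ 10.652

10.65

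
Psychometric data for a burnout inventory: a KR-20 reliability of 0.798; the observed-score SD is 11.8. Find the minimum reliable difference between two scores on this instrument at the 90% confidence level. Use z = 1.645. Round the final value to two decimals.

12.34

SEM = 11.80000 × √(1 − 0.79800) = 11.80000 × √0.20200 ≈ 11.80000 × 0.44944 ≈ 5.30344
SE_diff = SEM × √2 ≈ 5.30344 × 1.41421 ≈ 7.50020
Smallest detectable difference = 1.645×7.50020 ≈ 12.33782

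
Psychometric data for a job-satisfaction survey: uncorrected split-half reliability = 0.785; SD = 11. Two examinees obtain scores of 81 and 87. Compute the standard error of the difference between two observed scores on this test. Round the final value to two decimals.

5.40

Full-length reliability (Spearman-Brown) = 2(0.785)/(1+0.785) ≈ 0.87955
SEM = 11.00000*√(1 − 0.87955) ≈ 3.81762
SE_diff = SEM * √2 ≈ 3.81762 * 1.41421 ≈ 5.39893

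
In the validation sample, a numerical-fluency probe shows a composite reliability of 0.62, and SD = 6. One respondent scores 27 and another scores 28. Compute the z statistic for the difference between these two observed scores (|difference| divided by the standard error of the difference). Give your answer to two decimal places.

SEM = 6.00000*√(1 − 0.62000) ≈ 3.69865
SE_diff = √2 * SEM ≈ 5.23068
z = |27 − 28| / 5.23068 = 1 / 5.23068 ≈ 0.19118

0.19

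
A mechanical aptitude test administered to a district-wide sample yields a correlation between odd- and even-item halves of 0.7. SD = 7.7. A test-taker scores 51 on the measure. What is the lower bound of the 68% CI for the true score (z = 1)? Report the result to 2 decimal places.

47.77

Full-length reliability (Spearman-Brown) = 2(0.7)/(1+0.7) ≈ 0.8235
The standard error of measurement is 7.7000·√(1 − 0.8235) ≈ 7.7000·0.4201 ≈ 3.2346.
Half-width = 1·3.2346 ≈ 3.2346
Lower bound: 51 − 3.2346 = 47.7654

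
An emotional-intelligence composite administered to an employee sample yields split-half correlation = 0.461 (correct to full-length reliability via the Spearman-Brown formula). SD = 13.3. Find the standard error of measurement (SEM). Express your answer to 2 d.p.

Spearman-Brown: r = 2(0.461) / (1 + 0.461) = 0.922 / 1.461 ≈ 0.631
SEM = 13.300×√(1 − 0.631) ≈ 8.078

8.08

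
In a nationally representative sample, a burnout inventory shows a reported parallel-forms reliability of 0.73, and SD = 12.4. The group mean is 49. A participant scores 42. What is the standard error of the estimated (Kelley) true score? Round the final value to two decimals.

SE_est = SD × √(r(1 − r)) = 12.4000 × √0.1971 ≈ 12.4000 × 0.4440 ≈ 5.5051

5.51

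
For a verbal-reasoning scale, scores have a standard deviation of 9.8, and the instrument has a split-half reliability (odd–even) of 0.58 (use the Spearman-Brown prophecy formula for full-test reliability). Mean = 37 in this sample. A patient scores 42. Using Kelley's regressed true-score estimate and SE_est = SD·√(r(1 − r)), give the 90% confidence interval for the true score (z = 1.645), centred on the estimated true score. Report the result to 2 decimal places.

[33.55, 47.79]

r_full = 2·0.58 / (1 + 0.58) ≈ 0.734
T̂ = 0.734(42) + 0.266(37) ≈ 40.671
SE_est = 9.800·√[r(1 − r)] ≈ 4.329
CI = 40.671 ± 1.645 · 4.329 → [33.549, 47.793]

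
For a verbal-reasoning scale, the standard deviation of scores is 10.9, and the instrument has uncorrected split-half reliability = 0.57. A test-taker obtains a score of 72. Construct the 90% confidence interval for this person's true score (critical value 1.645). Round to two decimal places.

[62.62, 81.38]

Spearman-Brown: r = 2(0.57) / (1 + 0.57) = 1.1400 / 1.5700 ≈ 0.7261
SEM = 10.9000 * √(1 − 0.7261) = 10.9000 * √0.2739 ≈ 10.9000 * 0.5233 ≈ 5.7044
Half-width = 1.645*5.7044 ≈ 9.3838
90% CI: 72 ± 9.3838 = [62.6162, 81.3838]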